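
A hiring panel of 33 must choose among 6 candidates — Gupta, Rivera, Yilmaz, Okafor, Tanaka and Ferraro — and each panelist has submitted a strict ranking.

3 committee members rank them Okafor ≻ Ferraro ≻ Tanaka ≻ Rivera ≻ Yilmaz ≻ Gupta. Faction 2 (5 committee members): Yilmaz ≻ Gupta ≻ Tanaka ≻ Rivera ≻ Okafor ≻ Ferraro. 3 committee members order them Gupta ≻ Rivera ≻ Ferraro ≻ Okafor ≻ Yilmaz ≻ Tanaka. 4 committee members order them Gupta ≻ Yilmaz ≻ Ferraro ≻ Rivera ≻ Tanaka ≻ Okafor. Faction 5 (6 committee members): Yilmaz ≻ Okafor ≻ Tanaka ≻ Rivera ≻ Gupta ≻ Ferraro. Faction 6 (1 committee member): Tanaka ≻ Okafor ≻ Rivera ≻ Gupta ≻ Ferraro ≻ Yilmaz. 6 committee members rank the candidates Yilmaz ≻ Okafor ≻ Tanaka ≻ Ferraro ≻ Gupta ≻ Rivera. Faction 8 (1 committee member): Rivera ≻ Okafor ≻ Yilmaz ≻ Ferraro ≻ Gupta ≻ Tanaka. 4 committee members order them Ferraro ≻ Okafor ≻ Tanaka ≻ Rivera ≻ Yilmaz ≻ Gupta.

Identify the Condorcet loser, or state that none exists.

Rivera

Pairwise majorities:
Gupta vs Rivera: Gupta preferred on 5+3+4+6 = 18 ballots; Gupta wins 18–15.
Gupta vs Yilmaz: Gupta is ranked higher on 3+4+1 = 8 ballots, Yilmaz on 25. Yilmaz wins 25–8.
Gupta vs Okafor: 12 to 21, Okafor.
Gupta vs Tanaka: 13 to 20, Tanaka.
Gupta–Ferraro: Gupta 19–14.
Rivera vs Yilmaz: Yilmaz, 21–12.
Rivera–Okafor: Okafor 20–13.
Rivera vs Tanaka: Tanaka, 25–8.
Rivera vs Ferraro: Rivera preferred on 5+3+6+1+1 = 16 ballots; Ferraro wins 17–16.
Yilmaz vs Okafor: 21 to 12, Yilmaz.
Yilmaz vs Tanaka: 5+3+4+6+6+1 = 25 for Yilmaz, 8 for Tanaka — Yilmaz by 25–8.
Yilmaz vs Ferraro: Yilmaz preferred on 5+4+6+6+1 = 22 ballots; Yilmaz wins 22–11.
Okafor vs Tanaka: Okafor wins 23–10.
Okafor vs Ferraro: 3+5+6+1+6+1 = 22 for Okafor, 11 for Ferraro — Okafor by 22–11.
Tanaka vs Ferraro: 5+6+1+6 = 18 for Tanaka, 15 for Ferraro — Tanaka by 18–15.
Rivera is beaten in every head-to-head and is the Condorcet loser.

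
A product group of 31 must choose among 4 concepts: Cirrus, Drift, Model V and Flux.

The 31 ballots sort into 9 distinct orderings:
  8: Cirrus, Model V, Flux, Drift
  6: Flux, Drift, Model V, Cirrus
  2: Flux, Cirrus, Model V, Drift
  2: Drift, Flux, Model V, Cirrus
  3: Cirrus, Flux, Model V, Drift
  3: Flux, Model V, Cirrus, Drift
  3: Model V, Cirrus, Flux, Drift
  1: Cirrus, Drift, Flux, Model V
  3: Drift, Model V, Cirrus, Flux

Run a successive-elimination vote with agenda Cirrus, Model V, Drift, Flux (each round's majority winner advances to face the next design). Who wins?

Flux

Round 1: Cirrus vs Model V — 14–17, Model V advances.
Round 2: Model V vs Drift — 19–12, Model V advances.
Round 3: Model V vs Flux — 14–17, Flux advances.
Flux survives the agenda.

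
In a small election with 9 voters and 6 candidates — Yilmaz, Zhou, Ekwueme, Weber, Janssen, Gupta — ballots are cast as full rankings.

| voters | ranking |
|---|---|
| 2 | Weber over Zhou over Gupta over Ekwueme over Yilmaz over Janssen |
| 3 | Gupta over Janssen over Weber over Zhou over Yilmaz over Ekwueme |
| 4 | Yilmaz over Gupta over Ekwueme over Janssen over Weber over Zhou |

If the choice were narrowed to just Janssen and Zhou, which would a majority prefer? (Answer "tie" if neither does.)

Janssen

Ballots ranking Janssen above Zhou: 3 + 4 = 7.
Ballots ranking Zhou above Janssen: 9 − 7 = 2.
Janssen wins the head-to-head 7–2.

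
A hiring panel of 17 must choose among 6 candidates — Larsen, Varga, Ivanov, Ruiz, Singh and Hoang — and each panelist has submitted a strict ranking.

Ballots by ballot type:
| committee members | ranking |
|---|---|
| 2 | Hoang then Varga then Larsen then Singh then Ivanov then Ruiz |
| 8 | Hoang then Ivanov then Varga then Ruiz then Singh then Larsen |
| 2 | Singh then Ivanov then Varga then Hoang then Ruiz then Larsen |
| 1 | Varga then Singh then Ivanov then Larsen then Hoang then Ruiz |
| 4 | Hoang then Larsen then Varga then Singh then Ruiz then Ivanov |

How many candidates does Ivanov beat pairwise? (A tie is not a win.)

Ivanov against each rival (17 committee members):
Ivanov vs Larsen: Ivanov, 11–6.
Ivanov vs Varga: Ivanov is ranked higher on 8+2 = 10 ballots, Varga on 7. Ivanov wins 10–7.
Ivanov vs Ruiz: Ivanov, 13–4.
Ivanov vs Singh: Singh wins 9–8.
Ivanov vs Hoang: Ivanov is ranked higher on 2+1 = 3 ballots, Hoang on 14. Hoang wins 14–3.
Ivanov beats Larsen, Varga, Ruiz; loses to Singh, Hoang — 3 pairwise wins.

3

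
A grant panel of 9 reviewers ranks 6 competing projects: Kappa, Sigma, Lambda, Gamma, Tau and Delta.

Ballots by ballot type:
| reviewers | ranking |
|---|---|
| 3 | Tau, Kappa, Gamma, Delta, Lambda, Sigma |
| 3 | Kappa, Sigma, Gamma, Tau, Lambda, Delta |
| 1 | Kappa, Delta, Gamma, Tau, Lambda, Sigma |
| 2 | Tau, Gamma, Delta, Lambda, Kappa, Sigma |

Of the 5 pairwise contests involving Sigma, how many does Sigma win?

0

Sigma against each rival (9 reviewers):
Sigma vs Kappa: Sigma preferred on 0 ballots; Kappa wins 9–0.
Sigma vs Lambda: Sigma preferred on 3 ballots; Lambda wins 6–3.
Sigma vs Gamma: Gamma, 6–3.
Sigma vs Tau: Tau wins 6–3.
Sigma vs Delta: 3 for Sigma, 6 for Delta — Delta by 6–3.
Sigma beats no one; loses to Kappa, Lambda, Gamma, Tau, Delta — 0 pairwise wins.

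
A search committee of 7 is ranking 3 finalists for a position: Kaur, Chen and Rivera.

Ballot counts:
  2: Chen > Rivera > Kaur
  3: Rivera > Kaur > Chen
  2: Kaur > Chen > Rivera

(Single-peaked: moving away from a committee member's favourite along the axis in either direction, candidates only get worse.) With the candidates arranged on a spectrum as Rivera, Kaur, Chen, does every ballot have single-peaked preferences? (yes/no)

no

Axis positions: Rivera=1, Kaur=2, Chen=3.
Cluster 1: ranking walks positions 3-1-2; Rivera is ranked above Kaur even though Kaur lies between Rivera and the peak Chen on the axis — preferences dip and rise again. Not single-peaked.
Cluster 2 (peak Rivera at position 1): ranking walks positions 1-2-3, expanding outward from the peak — single-peaked.
Cluster 3 (peak Kaur at position 2): ranking walks positions 2-3-1, expanding outward from the peak — single-peaked.
Cluster 1 violates single-peakedness, so the profile is not single-peaked on this axis.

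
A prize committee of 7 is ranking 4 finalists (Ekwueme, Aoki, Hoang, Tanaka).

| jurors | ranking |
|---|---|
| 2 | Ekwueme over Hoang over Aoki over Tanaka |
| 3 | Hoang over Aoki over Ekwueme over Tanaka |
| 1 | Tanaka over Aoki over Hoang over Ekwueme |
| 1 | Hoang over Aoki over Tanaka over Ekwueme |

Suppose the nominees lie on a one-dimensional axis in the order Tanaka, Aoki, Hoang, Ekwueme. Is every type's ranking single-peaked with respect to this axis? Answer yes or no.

Axis positions: Tanaka=1, Aoki=2, Hoang=3, Ekwueme=4.
Type 1 (peak Ekwueme at position 4): ranking walks positions 4-3-2-1, expanding outward from the peak — single-peaked.
Type 2 (peak Hoang at position 3): ranking walks positions 3-2-4-1, expanding outward from the peak — single-peaked.
Type 3 (peak Tanaka at position 1): ranking walks positions 1-2-3-4, expanding outward from the peak — single-peaked.
Type 4 (peak Hoang at position 3): ranking walks positions 3-2-1-4, expanding outward from the peak — single-peaked.
Every ranking is single-peaked on this axis.

yes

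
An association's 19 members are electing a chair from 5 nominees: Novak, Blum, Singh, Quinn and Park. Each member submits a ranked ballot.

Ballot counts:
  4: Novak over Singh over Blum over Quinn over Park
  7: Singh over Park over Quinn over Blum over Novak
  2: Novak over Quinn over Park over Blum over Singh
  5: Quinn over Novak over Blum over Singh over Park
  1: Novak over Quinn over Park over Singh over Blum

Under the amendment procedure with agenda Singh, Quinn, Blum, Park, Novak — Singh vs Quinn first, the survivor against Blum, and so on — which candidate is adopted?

Round 1: Singh vs Quinn — 11–8, Singh advances.
Round 2: Singh vs Blum — 12–7, Singh advances.
Round 3: Singh vs Park — 16–3, Singh advances.
Round 4: Singh vs Novak — 7–12, Novak advances.
Novak survives the agenda.

Novak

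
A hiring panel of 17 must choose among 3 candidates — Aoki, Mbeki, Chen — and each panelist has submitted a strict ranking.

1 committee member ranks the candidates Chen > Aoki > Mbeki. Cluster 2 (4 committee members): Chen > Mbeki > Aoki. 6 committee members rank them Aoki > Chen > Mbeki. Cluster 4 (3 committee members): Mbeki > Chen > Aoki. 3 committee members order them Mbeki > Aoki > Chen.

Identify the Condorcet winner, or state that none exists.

none

Check each pair by majority over 17 ballots:
Aoki vs Mbeki: Mbeki wins 10–7.
Aoki vs Chen: Aoki wins 9–8.
Mbeki vs Chen: Chen, 11–6.
Each candidate drops at least one matchup (Aoki loses to Mbeki; Mbeki loses to Chen; Chen loses to Aoki); the cycle Aoki > Chen > Mbeki > Aoki rules out a Condorcet winner.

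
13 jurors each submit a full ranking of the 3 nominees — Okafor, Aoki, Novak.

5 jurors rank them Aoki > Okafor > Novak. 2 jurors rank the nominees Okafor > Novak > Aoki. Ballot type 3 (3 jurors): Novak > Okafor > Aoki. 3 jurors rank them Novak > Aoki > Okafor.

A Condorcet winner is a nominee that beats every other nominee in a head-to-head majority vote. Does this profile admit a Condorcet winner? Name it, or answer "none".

Check each pair by majority over 13 ballots:
Okafor vs Aoki: 5 to 8, Aoki.
Okafor vs Novak: 5+2 = 7 for Okafor, 6 for Novak — Okafor by 7–6.
Aoki vs Novak: 5 for Aoki, 8 for Novak — Novak by 8–5.
No nominee is unbeaten: Okafor loses to Aoki; Aoki loses to Novak; Novak loses to Okafor. In particular Okafor → Novak → Aoki → Okafor is a majority cycle — no Condorcet winner exists.

none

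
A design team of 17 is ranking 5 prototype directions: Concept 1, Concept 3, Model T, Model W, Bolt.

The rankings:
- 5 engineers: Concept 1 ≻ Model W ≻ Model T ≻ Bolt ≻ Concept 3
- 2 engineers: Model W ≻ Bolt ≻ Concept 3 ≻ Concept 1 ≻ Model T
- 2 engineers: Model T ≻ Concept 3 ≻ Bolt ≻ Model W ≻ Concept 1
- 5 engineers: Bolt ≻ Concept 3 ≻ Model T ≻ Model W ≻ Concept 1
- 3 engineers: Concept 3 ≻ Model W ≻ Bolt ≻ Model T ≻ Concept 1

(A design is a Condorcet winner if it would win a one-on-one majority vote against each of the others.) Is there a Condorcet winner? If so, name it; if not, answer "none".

Pairwise majorities:
Concept 1 vs Concept 3: 5 for Concept 1, 12 for Concept 3 — Concept 3 by 12–5.
Concept 1 vs Model T: Concept 1 is ranked higher on 5+2 = 7 ballots, Model T on 10. Model T wins 10–7.
Concept 1–Model W: Model W 12–5.
Concept 1–Bolt: Bolt 12–5.
Concept 3–Model T: Concept 3 10–7.
Concept 3 vs Model W: 2+5+3 = 10 for Concept 3, 7 for Model W — Concept 3 by 10–7.
Concept 3 vs Bolt: Concept 3 is ranked higher on 2+3 = 5 ballots, Bolt on 12. Bolt wins 12–5.
Model T vs Model W: 2+5 = 7 for Model T, 10 for Model W — Model W by 10–7.
Model T vs Bolt: Bolt wins 10–7.
Model W vs Bolt: 10 to 7, Model W.
Every design loses at least once (Concept 1 loses to Concept 3; Concept 3 loses to Bolt; Model T loses to Concept 3; Model W loses to Concept 3; Bolt loses to Model W). The majority relation contains the cycle Concept 3 beats Model W beats Bolt beats Concept 3, so there is no Condorcet winner.

none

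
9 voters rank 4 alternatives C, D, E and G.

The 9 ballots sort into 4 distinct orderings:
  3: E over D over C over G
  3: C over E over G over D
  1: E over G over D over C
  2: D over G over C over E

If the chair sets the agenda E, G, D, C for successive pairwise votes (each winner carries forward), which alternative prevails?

C

Round 1: E vs G — 7–2, E advances.
Round 2: E vs D — 7–2, E advances.
Round 3: E vs C — 4–5, C advances.
The agenda winner is C.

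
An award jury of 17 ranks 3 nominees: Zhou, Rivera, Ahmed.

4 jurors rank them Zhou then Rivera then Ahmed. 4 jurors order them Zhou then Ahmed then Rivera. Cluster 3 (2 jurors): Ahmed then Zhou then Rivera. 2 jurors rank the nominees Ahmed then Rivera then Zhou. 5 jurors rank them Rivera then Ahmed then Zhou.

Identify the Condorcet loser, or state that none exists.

Pairwise majorities:
Zhou vs Rivera: Zhou preferred on 4+4+2 = 10 ballots; Zhou wins 10–7.
Zhou vs Ahmed: Ahmed wins 9–8.
Rivera vs Ahmed: Rivera preferred on 4+5 = 9 ballots; Rivera wins 9–8.
Each nominee has at least one pairwise win (Zhou beats Rivera; Rivera beats Ahmed; Ahmed beats Zhou) — no Condorcet loser.

none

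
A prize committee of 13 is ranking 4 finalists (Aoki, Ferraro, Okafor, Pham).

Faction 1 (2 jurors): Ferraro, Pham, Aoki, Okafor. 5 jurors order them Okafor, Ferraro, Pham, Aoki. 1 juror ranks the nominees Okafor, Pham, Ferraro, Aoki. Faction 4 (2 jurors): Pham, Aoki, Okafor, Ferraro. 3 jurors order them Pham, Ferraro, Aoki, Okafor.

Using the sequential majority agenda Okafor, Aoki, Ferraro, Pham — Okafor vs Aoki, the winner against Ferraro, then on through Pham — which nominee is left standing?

Round 1: Okafor vs Aoki — 6–7, Aoki advances.
Round 2: Aoki vs Ferraro — 2–11, Ferraro advances.
Round 3: Ferraro vs Pham — 7–6, Ferraro advances.
The agenda winner is Ferraro.

Ferraro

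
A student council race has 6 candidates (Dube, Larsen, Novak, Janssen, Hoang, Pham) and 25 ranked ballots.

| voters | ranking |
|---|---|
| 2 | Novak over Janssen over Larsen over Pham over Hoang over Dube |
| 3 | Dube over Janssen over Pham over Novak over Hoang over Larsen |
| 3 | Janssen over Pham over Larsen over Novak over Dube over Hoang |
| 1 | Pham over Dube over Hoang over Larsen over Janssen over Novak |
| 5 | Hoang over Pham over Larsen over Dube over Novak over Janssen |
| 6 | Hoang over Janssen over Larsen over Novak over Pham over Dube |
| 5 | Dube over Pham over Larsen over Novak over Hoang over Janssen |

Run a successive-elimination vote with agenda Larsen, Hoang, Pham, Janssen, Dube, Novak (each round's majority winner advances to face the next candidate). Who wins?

Round 1: Larsen vs Hoang — 10–15, Hoang advances.
Round 2: Hoang vs Pham — 11–14, Pham advances.
Round 3: Pham vs Janssen — 11–14, Janssen advances.
Round 4: Janssen vs Dube — 11–14, Dube advances.
Round 5: Dube vs Novak — 14–11, Dube advances.
The agenda winner is Dube.

Dube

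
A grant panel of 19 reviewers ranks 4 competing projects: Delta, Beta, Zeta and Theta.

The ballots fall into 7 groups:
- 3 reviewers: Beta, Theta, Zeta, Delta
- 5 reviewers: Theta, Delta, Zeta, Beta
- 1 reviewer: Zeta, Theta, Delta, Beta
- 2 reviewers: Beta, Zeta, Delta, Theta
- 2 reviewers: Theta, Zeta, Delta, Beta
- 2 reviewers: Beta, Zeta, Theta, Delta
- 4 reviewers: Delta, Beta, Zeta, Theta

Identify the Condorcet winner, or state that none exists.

none

Head-to-head results (19 reviewers):
Delta vs Beta: Delta wins 12–7.
Delta vs Zeta: Zeta wins 10–9.
Delta vs Theta: Theta wins 13–6.
Beta–Zeta: Beta 11–8.
Beta vs Theta: Beta, 11–8.
Zeta vs Theta: Theta wins 10–9.
No project is unbeaten: Delta loses to Zeta; Beta loses to Delta; Zeta loses to Beta; Theta loses to Beta. In particular Delta beats Beta beats Zeta beats Delta is a majority cycle — no Condorcet winner exists.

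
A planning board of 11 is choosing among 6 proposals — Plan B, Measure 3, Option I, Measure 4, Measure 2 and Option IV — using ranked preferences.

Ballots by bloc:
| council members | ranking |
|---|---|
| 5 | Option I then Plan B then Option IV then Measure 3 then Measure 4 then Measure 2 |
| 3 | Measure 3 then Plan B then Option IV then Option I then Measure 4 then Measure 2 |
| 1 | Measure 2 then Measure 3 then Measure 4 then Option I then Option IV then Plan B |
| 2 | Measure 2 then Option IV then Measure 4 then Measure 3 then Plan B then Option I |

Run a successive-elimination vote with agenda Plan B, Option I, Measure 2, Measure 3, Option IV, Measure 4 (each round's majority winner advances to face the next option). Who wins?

Round 1: Plan B vs Option I — 5–6, Option I advances.
Round 2: Option I vs Measure 2 — 8–3, Option I advances.
Round 3: Option I vs Measure 3 — 5–6, Measure 3 advances.
Round 4: Measure 3 vs Option IV — 4–7, Option IV advances.
Round 5: Option IV vs Measure 4 — 10–1, Option IV advances.
Option IV survives the agenda.

Option IV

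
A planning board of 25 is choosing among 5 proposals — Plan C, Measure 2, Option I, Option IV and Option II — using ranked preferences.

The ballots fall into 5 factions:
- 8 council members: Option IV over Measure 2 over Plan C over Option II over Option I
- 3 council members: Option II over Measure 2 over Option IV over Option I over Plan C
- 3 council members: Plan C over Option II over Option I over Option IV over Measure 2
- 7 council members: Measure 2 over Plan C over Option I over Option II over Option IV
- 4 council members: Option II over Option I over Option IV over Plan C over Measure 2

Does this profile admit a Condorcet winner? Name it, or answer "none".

none

Head-to-head results (25 council members):
Plan C vs Measure 2: 7 to 18, Measure 2.
Plan C–Option I: Plan C 18–7.
Plan C vs Option IV: Option IV, 15–10.
Plan C vs Option II: Plan C is ranked higher on 8+3+7 = 18 ballots, Option II on 7. Plan C wins 18–7.
Measure 2 vs Option I: Measure 2 wins 18–7.
Measure 2 vs Option IV: Option IV wins 15–10.
Measure 2–Option II: Measure 2 15–10.
Option I vs Option IV: 3+7+4 = 14 for Option I, 11 for Option IV — Option I by 14–11.
Option I vs Option II: Option I preferred on 7 ballots; Option II wins 18–7.
Option IV vs Option II: Option IV preferred on 8 ballots; Option II wins 17–8.
Every option loses at least once (Plan C loses to Measure 2; Measure 2 loses to Option IV; Option I loses to Plan C; Option IV loses to Option I; Option II loses to Plan C). The majority relation contains the cycle Plan C → Option I → Option IV → Plan C, so there is no Condorcet winner.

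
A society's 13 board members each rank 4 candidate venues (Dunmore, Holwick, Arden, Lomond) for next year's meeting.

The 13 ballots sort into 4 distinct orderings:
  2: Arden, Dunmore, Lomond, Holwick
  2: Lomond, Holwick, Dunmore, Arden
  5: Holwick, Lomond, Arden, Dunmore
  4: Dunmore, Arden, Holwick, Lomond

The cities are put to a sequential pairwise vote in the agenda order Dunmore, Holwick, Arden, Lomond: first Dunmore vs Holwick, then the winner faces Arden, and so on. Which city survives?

Holwick

Round 1: Dunmore vs Holwick — 6–7, Holwick advances.
Round 2: Holwick vs Arden — 7–6, Holwick advances.
Round 3: Holwick vs Lomond — 9–4, Holwick advances.
Holwick survives the agenda.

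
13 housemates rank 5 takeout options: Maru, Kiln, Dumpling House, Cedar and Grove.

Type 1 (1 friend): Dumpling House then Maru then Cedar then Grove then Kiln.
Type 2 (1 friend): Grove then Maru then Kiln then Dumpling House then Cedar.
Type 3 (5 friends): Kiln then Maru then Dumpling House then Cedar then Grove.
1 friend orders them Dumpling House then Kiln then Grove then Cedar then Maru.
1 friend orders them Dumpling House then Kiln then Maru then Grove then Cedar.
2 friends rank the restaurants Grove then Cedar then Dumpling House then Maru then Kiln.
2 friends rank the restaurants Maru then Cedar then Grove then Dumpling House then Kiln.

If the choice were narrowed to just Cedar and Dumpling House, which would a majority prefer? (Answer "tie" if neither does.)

Ballots ranking Cedar above Dumpling House: 2 + 2 = 4.
Ballots ranking Dumpling House above Cedar: 13 − 4 = 9.
Dumpling House wins the head-to-head 9–4.

Dumpling House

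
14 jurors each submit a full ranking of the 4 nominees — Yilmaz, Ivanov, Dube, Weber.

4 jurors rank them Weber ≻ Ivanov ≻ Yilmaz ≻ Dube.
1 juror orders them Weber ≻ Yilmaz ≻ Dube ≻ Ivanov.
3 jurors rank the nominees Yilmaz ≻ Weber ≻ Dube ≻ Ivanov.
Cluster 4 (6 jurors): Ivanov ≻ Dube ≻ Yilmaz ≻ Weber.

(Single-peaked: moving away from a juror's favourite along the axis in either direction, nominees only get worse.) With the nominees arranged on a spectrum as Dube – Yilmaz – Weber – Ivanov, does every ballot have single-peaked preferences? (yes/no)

no

Axis positions: Dube=1, Yilmaz=2, Weber=3, Ivanov=4.
Cluster 1 (peak Weber at position 3): ranking walks positions 3-4-2-1, expanding outward from the peak — single-peaked.
Cluster 2 (peak Weber at position 3): ranking walks positions 3-2-1-4, expanding outward from the peak — single-peaked.
Cluster 3 (peak Yilmaz at position 2): ranking walks positions 2-3-1-4, expanding outward from the peak — single-peaked.
Cluster 4: ranking walks positions 4-1-2-3; Dube is ranked above Weber even though Weber lies between Dube and the peak Ivanov on the axis — preferences dip and rise again. Not single-peaked.
Cluster 4 violates single-peakedness, so the profile is not single-peaked on this axis.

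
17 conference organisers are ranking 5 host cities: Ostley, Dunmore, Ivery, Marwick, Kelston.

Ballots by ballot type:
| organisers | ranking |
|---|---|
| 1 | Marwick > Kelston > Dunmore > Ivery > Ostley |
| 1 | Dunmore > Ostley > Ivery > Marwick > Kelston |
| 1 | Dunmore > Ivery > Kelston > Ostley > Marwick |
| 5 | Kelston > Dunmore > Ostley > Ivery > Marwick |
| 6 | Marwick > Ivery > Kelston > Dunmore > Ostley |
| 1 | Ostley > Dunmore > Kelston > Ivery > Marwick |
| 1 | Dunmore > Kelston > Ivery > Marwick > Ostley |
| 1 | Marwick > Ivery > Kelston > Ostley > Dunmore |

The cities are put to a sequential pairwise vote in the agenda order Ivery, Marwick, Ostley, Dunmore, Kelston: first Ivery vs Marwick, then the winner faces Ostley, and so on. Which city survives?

Kelston

Round 1: Ivery vs Marwick — 9–8, Ivery advances.
Round 2: Ivery vs Ostley — 10–7, Ivery advances.
Round 3: Ivery vs Dunmore — 7–10, Dunmore advances.
Round 4: Dunmore vs Kelston — 4–13, Kelston advances.
The agenda winner is Kelston.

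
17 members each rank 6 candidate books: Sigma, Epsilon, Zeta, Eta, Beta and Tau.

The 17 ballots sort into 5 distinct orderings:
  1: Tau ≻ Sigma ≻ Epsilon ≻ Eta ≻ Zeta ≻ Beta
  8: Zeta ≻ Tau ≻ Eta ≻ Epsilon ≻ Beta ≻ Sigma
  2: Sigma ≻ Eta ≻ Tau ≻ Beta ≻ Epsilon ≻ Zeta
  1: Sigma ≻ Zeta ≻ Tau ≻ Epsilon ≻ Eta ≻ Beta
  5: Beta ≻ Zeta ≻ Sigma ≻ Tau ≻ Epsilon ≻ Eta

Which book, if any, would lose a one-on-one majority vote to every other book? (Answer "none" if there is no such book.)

Pairwise majorities:
Sigma–Epsilon: Sigma 9–8.
Sigma vs Zeta: Zeta wins 13–4.
Sigma vs Eta: Sigma wins 9–8.
Sigma vs Beta: 1+2+1 = 4 for Sigma, 13 for Beta — Beta by 13–4.
Sigma vs Tau: Tau, 9–8.
Epsilon vs Zeta: Epsilon preferred on 1+2 = 3 ballots; Zeta wins 14–3.
Epsilon vs Eta: Epsilon is ranked higher on 1+1+5 = 7 ballots, Eta on 10. Eta wins 10–7.
Epsilon vs Beta: 1+8+1 = 10 for Epsilon, 7 for Beta — Epsilon by 10–7.
Epsilon–Tau: Tau 17–0.
Zeta vs Eta: Zeta preferred on 8+1+5 = 14 ballots; Zeta wins 14–3.
Zeta vs Beta: Zeta wins 10–7.
Zeta vs Tau: Zeta, 14–3.
Eta vs Beta: Eta wins 12–5.
Eta vs Tau: Tau, 15–2.
Beta vs Tau: Tau wins 12–5.
Every book wins at least one matchup (Sigma beats Epsilon; Epsilon beats Beta; Zeta beats Sigma; Eta beats Epsilon; Beta beats Sigma; Tau beats Sigma), so there is no Condorcet loser.

none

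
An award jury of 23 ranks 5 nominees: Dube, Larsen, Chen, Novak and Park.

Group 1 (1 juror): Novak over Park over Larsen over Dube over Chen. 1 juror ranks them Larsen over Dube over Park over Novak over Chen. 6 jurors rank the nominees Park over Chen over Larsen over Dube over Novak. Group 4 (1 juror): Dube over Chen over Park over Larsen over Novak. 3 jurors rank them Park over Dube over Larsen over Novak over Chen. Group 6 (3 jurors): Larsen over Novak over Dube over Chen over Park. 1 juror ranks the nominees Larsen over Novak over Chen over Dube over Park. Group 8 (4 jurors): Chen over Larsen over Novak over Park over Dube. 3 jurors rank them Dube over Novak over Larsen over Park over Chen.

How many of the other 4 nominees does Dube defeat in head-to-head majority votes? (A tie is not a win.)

2

Dube against each rival (23 jurors):
Dube vs Larsen: Dube is ranked higher on 1+3+3 = 7 ballots, Larsen on 16. Larsen wins 16–7.
Dube vs Chen: Dube wins 12–11.
Dube vs Novak: 14 to 9, Dube.
Dube vs Park: 9 to 14, Park.
Dube beats Chen, Novak; loses to Larsen, Park — 2 pairwise wins.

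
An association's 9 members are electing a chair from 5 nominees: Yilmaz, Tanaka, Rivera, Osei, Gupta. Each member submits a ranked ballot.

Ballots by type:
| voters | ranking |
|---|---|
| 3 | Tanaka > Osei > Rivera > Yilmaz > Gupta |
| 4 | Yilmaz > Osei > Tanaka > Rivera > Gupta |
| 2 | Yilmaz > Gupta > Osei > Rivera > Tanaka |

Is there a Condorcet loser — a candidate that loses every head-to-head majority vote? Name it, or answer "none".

Pairwise majorities:
Yilmaz vs Tanaka: Yilmaz, 6–3.
Yilmaz vs Rivera: Yilmaz wins 6–3.
Yilmaz vs Osei: Yilmaz wins 6–3.
Yilmaz–Gupta: Yilmaz 9–0.
Tanaka vs Rivera: Tanaka wins 7–2.
Tanaka vs Osei: Osei wins 6–3.
Tanaka vs Gupta: 3+4 = 7 for Tanaka, 2 for Gupta — Tanaka by 7–2.
Rivera vs Osei: Osei wins 9–0.
Rivera vs Gupta: Rivera preferred on 3+4 = 7 ballots; Rivera wins 7–2.
Osei–Gupta: Osei 7–2.
Gupta loses to every other candidate — it is the Condorcet loser.

Gupta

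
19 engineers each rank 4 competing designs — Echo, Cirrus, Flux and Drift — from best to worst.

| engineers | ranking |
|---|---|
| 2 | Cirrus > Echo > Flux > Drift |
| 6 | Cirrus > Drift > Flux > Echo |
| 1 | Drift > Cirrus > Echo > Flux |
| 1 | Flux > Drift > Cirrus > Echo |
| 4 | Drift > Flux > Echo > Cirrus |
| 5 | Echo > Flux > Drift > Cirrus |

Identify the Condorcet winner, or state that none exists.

Drift

Head-to-head results (19 engineers):
Echo vs Cirrus: Cirrus, 10–9.
Echo vs Flux: Flux wins 11–8.
Echo vs Drift: Drift, 12–7.
Cirrus vs Flux: Flux, 10–9.
Cirrus–Drift: Drift 11–8.
Flux vs Drift: Drift, 11–8.
Only Drift has no losses; Drift is the Condorcet winner.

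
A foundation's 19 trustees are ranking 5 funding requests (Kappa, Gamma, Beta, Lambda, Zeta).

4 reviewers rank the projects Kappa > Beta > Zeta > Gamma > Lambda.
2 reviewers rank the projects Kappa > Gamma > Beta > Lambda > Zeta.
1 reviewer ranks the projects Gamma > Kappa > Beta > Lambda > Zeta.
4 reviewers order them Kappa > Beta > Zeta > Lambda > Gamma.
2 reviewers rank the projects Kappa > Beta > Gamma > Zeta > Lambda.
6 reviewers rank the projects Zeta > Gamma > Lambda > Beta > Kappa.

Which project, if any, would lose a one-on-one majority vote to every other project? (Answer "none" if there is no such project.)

Pairwise majorities:
Kappa vs Gamma: Kappa is ranked higher on 4+2+4+2 = 12 ballots, Gamma on 7. Kappa wins 12–7.
Kappa vs Beta: 13 to 6, Kappa.
Kappa vs Lambda: Kappa is ranked higher on 4+2+1+4+2 = 13 ballots, Lambda on 6. Kappa wins 13–6.
Kappa vs Zeta: Kappa, 13–6.
Gamma vs Beta: Beta wins 10–9.
Gamma vs Lambda: Gamma wins 15–4.
Gamma–Zeta: Zeta 14–5.
Beta–Lambda: Beta 13–6.
Beta vs Zeta: Beta wins 13–6.
Lambda vs Zeta: Lambda is ranked higher on 2+1 = 3 ballots, Zeta on 16. Zeta wins 16–3.
Lambda loses to every other project — it is the Condorcet loser.

Lambda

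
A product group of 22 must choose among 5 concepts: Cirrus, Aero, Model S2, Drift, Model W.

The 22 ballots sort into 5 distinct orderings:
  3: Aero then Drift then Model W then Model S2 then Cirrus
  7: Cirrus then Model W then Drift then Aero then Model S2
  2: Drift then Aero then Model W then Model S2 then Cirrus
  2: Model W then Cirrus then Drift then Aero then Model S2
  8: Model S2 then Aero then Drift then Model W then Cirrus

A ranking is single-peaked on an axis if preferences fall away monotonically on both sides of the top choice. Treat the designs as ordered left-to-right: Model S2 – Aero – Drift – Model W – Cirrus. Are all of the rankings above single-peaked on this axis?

yes

Axis positions: Model S2=1, Aero=2, Drift=3, Model W=4, Cirrus=5.
Faction 1 (peak Aero at position 2): ranking walks positions 2-3-4-1-5, expanding outward from the peak — single-peaked.
Faction 2 (peak Cirrus at position 5): ranking walks positions 5-4-3-2-1, expanding outward from the peak — single-peaked.
Faction 3 (peak Drift at position 3): ranking walks positions 3-2-4-1-5, expanding outward from the peak — single-peaked.
Faction 4 (peak Model W at position 4): ranking walks positions 4-5-3-2-1, expanding outward from the peak — single-peaked.
Faction 5 (peak Model S2 at position 1): ranking walks positions 1-2-3-4-5, expanding outward from the peak — single-peaked.
Every ranking is single-peaked on this axis.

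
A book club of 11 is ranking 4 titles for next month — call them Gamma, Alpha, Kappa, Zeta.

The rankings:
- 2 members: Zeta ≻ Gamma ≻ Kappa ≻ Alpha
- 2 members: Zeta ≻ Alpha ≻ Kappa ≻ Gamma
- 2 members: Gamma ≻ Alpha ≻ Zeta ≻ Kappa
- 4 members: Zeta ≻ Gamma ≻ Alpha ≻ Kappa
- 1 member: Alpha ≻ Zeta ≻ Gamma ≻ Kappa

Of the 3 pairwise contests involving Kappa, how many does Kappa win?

Kappa against each rival (11 members):
Kappa vs Gamma: 2 to 9, Gamma.
Kappa–Alpha: Alpha 9–2.
Kappa vs Zeta: Zeta wins 11–0.
Kappa beats no one; loses to Gamma, Alpha, Zeta — 0 pairwise wins.

0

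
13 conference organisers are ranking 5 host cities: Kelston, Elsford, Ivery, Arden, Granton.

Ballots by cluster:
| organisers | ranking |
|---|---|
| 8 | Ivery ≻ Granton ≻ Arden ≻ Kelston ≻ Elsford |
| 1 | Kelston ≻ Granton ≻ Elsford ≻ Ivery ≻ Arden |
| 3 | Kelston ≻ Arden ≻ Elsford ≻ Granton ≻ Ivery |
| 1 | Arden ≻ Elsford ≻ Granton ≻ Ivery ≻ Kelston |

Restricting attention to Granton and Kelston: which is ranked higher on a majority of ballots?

Granton

Ballots ranking Granton above Kelston: 8 + 1 = 9.
Ballots ranking Kelston above Granton: 13 − 9 = 4.
Granton wins the head-to-head 9–4.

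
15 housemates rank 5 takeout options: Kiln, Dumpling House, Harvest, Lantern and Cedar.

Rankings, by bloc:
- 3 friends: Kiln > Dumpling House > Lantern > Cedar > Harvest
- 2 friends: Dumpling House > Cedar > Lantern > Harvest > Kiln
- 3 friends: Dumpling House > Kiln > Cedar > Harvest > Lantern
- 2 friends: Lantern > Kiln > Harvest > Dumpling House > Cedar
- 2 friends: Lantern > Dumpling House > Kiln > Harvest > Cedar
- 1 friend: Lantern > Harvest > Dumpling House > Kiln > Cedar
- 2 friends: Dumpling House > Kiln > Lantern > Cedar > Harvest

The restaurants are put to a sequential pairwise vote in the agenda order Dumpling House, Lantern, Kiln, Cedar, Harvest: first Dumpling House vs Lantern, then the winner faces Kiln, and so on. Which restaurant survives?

Dumpling House

Round 1: Dumpling House vs Lantern — 10–5, Dumpling House advances.
Round 2: Dumpling House vs Kiln — 10–5, Dumpling House advances.
Round 3: Dumpling House vs Cedar — 15–0, Dumpling House advances.
Round 4: Dumpling House vs Harvest — 12–3, Dumpling House advances.
The agenda winner is Dumpling House.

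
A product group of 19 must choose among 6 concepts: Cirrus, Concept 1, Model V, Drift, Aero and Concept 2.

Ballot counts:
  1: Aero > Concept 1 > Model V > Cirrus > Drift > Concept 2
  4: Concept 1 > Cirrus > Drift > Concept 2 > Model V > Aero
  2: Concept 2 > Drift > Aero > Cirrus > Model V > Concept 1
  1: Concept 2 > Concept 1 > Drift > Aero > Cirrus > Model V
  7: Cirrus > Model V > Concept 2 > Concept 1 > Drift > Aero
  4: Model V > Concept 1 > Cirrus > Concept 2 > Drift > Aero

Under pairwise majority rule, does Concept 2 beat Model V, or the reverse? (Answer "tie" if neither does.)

Model V

Ballots ranking Concept 2 above Model V: 4 + 2 + 1 = 7.
Ballots ranking Model V above Concept 2: 19 − 7 = 12.
Model V wins the head-to-head 12–7.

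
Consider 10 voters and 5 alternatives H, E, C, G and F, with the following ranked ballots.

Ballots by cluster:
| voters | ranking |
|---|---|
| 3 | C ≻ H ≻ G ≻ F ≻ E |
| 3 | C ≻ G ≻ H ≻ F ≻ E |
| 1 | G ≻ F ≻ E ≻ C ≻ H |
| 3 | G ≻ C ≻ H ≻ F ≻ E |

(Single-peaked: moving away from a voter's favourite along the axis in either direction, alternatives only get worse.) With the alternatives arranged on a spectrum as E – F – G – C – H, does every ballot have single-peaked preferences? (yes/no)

yes

Axis positions: E=1, F=2, G=3, C=4, H=5.
Cluster 1 (peak C at position 4): ranking walks positions 4-5-3-2-1, expanding outward from the peak — single-peaked.
Cluster 2 (peak C at position 4): ranking walks positions 4-3-5-2-1, expanding outward from the peak — single-peaked.
Cluster 3 (peak G at position 3): ranking walks positions 3-2-1-4-5, expanding outward from the peak — single-peaked.
Cluster 4 (peak G at position 3): ranking walks positions 3-4-5-2-1, expanding outward from the peak — single-peaked.
Every ranking is single-peaked on this axis.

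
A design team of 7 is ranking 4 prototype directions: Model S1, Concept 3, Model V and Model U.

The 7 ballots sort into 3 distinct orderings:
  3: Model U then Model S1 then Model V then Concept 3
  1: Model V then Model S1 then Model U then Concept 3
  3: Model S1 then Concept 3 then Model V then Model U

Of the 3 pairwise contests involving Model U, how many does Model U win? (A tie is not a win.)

Model U against each rival (7 engineers):
Model U vs Model S1: Model S1, 4–3.
Model U vs Concept 3: Model U, 4–3.
Model U vs Model V: Model V, 4–3.
Model U beats Concept 3; loses to Model S1, Model V — 1 pairwise win.

1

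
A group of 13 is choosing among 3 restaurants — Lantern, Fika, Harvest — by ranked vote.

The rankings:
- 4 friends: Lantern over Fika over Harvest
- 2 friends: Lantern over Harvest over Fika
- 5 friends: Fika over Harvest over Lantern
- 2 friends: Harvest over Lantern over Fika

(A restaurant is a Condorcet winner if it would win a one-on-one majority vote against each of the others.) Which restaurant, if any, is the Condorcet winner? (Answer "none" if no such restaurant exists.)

Head-to-head results (13 friends):
Lantern vs Fika: Lantern wins 8–5.
Lantern vs Harvest: Harvest wins 7–6.
Fika vs Harvest: Fika, 9–4.
Every restaurant loses at least once (Lantern loses to Harvest; Fika loses to Lantern; Harvest loses to Fika). The majority relation contains the cycle Lantern > Fika > Harvest > Lantern, so there is no Condorcet winner.

none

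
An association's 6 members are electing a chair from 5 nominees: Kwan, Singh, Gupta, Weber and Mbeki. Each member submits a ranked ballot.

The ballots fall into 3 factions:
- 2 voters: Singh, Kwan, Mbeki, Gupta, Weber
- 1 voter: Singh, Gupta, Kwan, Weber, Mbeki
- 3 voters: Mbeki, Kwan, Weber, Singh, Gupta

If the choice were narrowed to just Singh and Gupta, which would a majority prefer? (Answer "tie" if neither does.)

Singh

Ballots ranking Singh above Gupta: 2 + 1 + 3 = 6.
Ballots ranking Gupta above Singh: 6 − 6 = 0.
Singh wins the head-to-head 6–0.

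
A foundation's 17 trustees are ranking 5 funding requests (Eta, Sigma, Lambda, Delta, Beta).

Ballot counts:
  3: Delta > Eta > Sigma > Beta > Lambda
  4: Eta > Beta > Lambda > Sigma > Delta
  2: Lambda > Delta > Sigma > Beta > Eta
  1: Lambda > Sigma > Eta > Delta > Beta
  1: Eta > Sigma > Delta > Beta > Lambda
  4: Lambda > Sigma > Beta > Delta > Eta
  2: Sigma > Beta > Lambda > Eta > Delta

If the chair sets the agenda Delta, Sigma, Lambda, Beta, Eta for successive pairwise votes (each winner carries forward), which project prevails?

Round 1: Delta vs Sigma — 5–12, Sigma advances.
Round 2: Sigma vs Lambda — 6–11, Lambda advances.
Round 3: Lambda vs Beta — 7–10, Beta advances.
Round 4: Beta vs Eta — 8–9, Eta advances.
Eta survives the agenda.

Eta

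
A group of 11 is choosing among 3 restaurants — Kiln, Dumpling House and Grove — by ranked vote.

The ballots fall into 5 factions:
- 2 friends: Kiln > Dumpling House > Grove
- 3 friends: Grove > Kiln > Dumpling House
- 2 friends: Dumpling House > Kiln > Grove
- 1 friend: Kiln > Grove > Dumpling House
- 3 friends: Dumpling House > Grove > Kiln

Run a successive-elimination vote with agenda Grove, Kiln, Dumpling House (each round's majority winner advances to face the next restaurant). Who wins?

Dumpling House

Round 1: Grove vs Kiln — 6–5, Grove advances.
Round 2: Grove vs Dumpling House — 4–7, Dumpling House advances.
The agenda winner is Dumpling House.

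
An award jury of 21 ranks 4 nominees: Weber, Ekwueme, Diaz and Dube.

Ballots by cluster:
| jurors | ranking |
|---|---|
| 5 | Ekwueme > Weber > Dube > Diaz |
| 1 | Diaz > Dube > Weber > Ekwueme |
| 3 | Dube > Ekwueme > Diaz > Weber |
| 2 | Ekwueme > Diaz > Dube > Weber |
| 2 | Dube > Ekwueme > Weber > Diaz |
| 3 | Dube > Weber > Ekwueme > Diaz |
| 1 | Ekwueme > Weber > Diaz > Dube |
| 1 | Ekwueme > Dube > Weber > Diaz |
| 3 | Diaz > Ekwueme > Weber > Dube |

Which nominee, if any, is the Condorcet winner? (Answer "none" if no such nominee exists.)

Ekwueme

Head-to-head results (21 jurors):
Weber vs Ekwueme: 4 to 17, Ekwueme.
Weber vs Diaz: Weber preferred on 5+2+3+1+1 = 12 ballots; Weber wins 12–9.
Weber vs Dube: Weber preferred on 5+1+3 = 9 ballots; Dube wins 12–9.
Ekwueme vs Diaz: 17 to 4, Ekwueme.
Ekwueme vs Dube: 5+2+1+1+3 = 12 for Ekwueme, 9 for Dube — Ekwueme by 12–9.
Diaz vs Dube: 7 to 14, Dube.
Ekwueme defeats every rival head-to-head and is the Condorcet winner.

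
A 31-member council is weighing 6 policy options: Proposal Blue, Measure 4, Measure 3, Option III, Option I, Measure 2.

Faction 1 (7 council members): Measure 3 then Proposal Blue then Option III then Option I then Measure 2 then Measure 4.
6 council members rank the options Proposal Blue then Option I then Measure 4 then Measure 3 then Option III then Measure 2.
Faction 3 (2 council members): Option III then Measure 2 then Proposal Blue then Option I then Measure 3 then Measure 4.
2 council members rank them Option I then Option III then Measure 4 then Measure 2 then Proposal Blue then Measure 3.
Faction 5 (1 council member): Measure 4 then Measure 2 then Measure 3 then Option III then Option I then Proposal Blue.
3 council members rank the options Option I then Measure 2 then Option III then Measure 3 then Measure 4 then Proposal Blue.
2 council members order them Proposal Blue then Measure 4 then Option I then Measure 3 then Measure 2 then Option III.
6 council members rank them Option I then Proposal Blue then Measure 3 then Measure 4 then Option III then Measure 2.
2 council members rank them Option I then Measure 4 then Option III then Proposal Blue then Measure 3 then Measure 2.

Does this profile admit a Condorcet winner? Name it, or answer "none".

Proposal Blue

Pairwise majorities:
Proposal Blue vs Measure 4: Proposal Blue wins 23–8.
Proposal Blue vs Measure 3: Proposal Blue, 20–11.
Proposal Blue vs Option III: Proposal Blue wins 21–10.
Proposal Blue–Option I: Proposal Blue 17–14.
Proposal Blue vs Measure 2: Proposal Blue wins 23–8.
Measure 4 vs Measure 3: Measure 3 wins 18–13.
Measure 4 vs Option III: Measure 4 wins 17–14.
Measure 4–Option I: Option I 28–3.
Measure 4 vs Measure 2: Measure 4 wins 19–12.
Measure 3–Option III: Measure 3 22–9.
Measure 3–Option I: Option I 23–8.
Measure 3–Measure 2: Measure 3 23–8.
Option III vs Option I: Option I, 21–10.
Option III vs Measure 2: Option III wins 25–6.
Option I–Measure 2: Option I 28–3.
Only Proposal Blue has no losses; Proposal Blue is the Condorcet winner.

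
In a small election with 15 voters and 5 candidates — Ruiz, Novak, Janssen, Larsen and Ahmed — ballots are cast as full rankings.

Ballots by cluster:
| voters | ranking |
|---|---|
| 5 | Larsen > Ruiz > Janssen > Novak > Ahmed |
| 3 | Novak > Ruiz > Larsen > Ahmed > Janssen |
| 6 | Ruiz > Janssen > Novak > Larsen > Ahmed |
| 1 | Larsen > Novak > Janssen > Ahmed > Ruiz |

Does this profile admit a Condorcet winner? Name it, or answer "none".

Ruiz

Head-to-head results (15 voters):
Ruiz vs Novak: Ruiz, 11–4.
Ruiz–Janssen: Ruiz 14–1.
Ruiz vs Larsen: Ruiz wins 9–6.
Ruiz vs Ahmed: Ruiz, 14–1.
Novak vs Janssen: Janssen wins 11–4.
Novak vs Larsen: Novak, 9–6.
Novak vs Ahmed: Novak wins 15–0.
Janssen vs Larsen: Larsen, 9–6.
Janssen vs Ahmed: Janssen wins 12–3.
Larsen–Ahmed: Larsen 15–0.
Only Ruiz has no losses; Ruiz is the Condorcet winner.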